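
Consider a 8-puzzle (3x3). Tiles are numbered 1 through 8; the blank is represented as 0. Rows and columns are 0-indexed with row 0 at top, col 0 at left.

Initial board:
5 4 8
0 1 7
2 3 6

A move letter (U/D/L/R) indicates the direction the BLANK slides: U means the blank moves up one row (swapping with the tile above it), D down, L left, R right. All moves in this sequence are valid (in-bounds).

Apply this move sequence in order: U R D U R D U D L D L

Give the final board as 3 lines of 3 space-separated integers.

After move 1 (U):
0 4 8
5 1 7
2 3 6

After move 2 (R):
4 0 8
5 1 7
2 3 6

After move 3 (D):
4 1 8
5 0 7
2 3 6

After move 4 (U):
4 0 8
5 1 7
2 3 6

After move 5 (R):
4 8 0
5 1 7
2 3 6

After move 6 (D):
4 8 7
5 1 0
2 3 6

After move 7 (U):
4 8 0
5 1 7
2 3 6

After move 8 (D):
4 8 7
5 1 0
2 3 6

After move 9 (L):
4 8 7
5 0 1
2 3 6

After move 10 (D):
4 8 7
5 3 1
2 0 6

After move 11 (L):
4 8 7
5 3 1
0 2 6

Answer: 4 8 7
5 3 1
0 2 6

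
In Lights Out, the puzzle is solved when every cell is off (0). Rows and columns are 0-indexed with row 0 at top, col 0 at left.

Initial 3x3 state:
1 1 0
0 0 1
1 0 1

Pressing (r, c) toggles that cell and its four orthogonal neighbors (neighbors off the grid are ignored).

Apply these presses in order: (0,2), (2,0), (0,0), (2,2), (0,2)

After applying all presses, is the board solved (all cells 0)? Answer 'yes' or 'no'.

After press 1 at (0,2):
1 0 1
0 0 0
1 0 1

After press 2 at (2,0):
1 0 1
1 0 0
0 1 1

After press 3 at (0,0):
0 1 1
0 0 0
0 1 1

After press 4 at (2,2):
0 1 1
0 0 1
0 0 0

After press 5 at (0,2):
0 0 0
0 0 0
0 0 0

Lights still on: 0

Answer: yes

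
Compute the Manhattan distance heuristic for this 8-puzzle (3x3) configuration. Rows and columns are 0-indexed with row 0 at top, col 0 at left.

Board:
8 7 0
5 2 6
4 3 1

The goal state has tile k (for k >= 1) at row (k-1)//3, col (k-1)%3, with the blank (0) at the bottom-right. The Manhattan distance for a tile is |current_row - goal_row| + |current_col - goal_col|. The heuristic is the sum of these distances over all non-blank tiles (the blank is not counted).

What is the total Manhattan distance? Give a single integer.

Tile 8: at (0,0), goal (2,1), distance |0-2|+|0-1| = 3
Tile 7: at (0,1), goal (2,0), distance |0-2|+|1-0| = 3
Tile 5: at (1,0), goal (1,1), distance |1-1|+|0-1| = 1
Tile 2: at (1,1), goal (0,1), distance |1-0|+|1-1| = 1
Tile 6: at (1,2), goal (1,2), distance |1-1|+|2-2| = 0
Tile 4: at (2,0), goal (1,0), distance |2-1|+|0-0| = 1
Tile 3: at (2,1), goal (0,2), distance |2-0|+|1-2| = 3
Tile 1: at (2,2), goal (0,0), distance |2-0|+|2-0| = 4
Sum: 3 + 3 + 1 + 1 + 0 + 1 + 3 + 4 = 16

Answer: 16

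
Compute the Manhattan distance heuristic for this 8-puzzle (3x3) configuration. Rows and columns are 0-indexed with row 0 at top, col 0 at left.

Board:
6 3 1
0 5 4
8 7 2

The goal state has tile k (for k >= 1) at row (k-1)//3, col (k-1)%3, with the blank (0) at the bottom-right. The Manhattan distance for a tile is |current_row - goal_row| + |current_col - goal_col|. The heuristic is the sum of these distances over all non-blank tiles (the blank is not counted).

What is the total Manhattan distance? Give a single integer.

Answer: 13

Derivation:
Tile 6: at (0,0), goal (1,2), distance |0-1|+|0-2| = 3
Tile 3: at (0,1), goal (0,2), distance |0-0|+|1-2| = 1
Tile 1: at (0,2), goal (0,0), distance |0-0|+|2-0| = 2
Tile 5: at (1,1), goal (1,1), distance |1-1|+|1-1| = 0
Tile 4: at (1,2), goal (1,0), distance |1-1|+|2-0| = 2
Tile 8: at (2,0), goal (2,1), distance |2-2|+|0-1| = 1
Tile 7: at (2,1), goal (2,0), distance |2-2|+|1-0| = 1
Tile 2: at (2,2), goal (0,1), distance |2-0|+|2-1| = 3
Sum: 3 + 1 + 2 + 0 + 2 + 1 + 1 + 3 = 13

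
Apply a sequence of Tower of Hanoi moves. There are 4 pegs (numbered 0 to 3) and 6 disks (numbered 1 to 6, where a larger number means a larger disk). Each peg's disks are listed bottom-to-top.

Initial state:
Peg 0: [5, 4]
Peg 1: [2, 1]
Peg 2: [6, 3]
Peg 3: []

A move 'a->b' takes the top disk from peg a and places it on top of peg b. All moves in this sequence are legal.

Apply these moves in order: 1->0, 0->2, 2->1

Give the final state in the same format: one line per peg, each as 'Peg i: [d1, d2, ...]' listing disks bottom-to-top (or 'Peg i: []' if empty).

Answer: Peg 0: [5, 4]
Peg 1: [2, 1]
Peg 2: [6, 3]
Peg 3: []

Derivation:
After move 1 (1->0):
Peg 0: [5, 4, 1]
Peg 1: [2]
Peg 2: [6, 3]
Peg 3: []

After move 2 (0->2):
Peg 0: [5, 4]
Peg 1: [2]
Peg 2: [6, 3, 1]
Peg 3: []

After move 3 (2->1):
Peg 0: [5, 4]
Peg 1: [2, 1]
Peg 2: [6, 3]
Peg 3: []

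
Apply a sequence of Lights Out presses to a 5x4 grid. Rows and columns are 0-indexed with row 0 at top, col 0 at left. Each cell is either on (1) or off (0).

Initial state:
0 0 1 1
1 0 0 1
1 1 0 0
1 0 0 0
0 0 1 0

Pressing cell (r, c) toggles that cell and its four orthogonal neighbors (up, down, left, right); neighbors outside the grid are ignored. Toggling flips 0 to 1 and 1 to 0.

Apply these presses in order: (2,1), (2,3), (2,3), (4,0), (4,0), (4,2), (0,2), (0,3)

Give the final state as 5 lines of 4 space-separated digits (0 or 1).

Answer: 0 1 1 1
1 1 1 0
0 0 1 0
1 1 1 0
0 1 0 1

Derivation:
After press 1 at (2,1):
0 0 1 1
1 1 0 1
0 0 1 0
1 1 0 0
0 0 1 0

After press 2 at (2,3):
0 0 1 1
1 1 0 0
0 0 0 1
1 1 0 1
0 0 1 0

After press 3 at (2,3):
0 0 1 1
1 1 0 1
0 0 1 0
1 1 0 0
0 0 1 0

After press 4 at (4,0):
0 0 1 1
1 1 0 1
0 0 1 0
0 1 0 0
1 1 1 0

After press 5 at (4,0):
0 0 1 1
1 1 0 1
0 0 1 0
1 1 0 0
0 0 1 0

After press 6 at (4,2):
0 0 1 1
1 1 0 1
0 0 1 0
1 1 1 0
0 1 0 1

After press 7 at (0,2):
0 1 0 0
1 1 1 1
0 0 1 0
1 1 1 0
0 1 0 1

After press 8 at (0,3):
0 1 1 1
1 1 1 0
0 0 1 0
1 1 1 0
0 1 0 1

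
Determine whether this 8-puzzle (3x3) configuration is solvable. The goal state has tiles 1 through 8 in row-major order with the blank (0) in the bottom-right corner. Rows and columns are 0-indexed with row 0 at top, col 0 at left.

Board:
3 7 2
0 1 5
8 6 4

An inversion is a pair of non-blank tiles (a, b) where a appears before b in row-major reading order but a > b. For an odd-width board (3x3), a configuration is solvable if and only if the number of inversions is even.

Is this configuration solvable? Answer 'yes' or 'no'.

Answer: yes

Derivation:
Inversions (pairs i<j in row-major order where tile[i] > tile[j] > 0): 12
12 is even, so the puzzle is solvable.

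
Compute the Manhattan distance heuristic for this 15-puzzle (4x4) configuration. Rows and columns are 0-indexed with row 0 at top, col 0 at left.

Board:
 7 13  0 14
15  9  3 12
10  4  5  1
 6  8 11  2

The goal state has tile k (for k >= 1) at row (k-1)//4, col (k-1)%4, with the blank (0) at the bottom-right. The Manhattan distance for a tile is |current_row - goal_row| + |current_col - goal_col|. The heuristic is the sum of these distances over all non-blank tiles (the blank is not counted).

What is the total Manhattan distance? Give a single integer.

Tile 7: (0,0)->(1,2) = 3
Tile 13: (0,1)->(3,0) = 4
Tile 14: (0,3)->(3,1) = 5
Tile 15: (1,0)->(3,2) = 4
Tile 9: (1,1)->(2,0) = 2
Tile 3: (1,2)->(0,2) = 1
Tile 12: (1,3)->(2,3) = 1
Tile 10: (2,0)->(2,1) = 1
Tile 4: (2,1)->(0,3) = 4
Tile 5: (2,2)->(1,0) = 3
Tile 1: (2,3)->(0,0) = 5
Tile 6: (3,0)->(1,1) = 3
Tile 8: (3,1)->(1,3) = 4
Tile 11: (3,2)->(2,2) = 1
Tile 2: (3,3)->(0,1) = 5
Sum: 3 + 4 + 5 + 4 + 2 + 1 + 1 + 1 + 4 + 3 + 5 + 3 + 4 + 1 + 5 = 46

Answer: 46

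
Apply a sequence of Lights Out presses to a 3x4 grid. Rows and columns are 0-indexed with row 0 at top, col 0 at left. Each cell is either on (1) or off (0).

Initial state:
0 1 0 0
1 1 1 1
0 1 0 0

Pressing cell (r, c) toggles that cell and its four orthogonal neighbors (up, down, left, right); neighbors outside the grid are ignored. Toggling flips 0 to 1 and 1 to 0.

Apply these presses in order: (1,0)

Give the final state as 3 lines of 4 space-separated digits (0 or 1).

After press 1 at (1,0):
1 1 0 0
0 0 1 1
1 1 0 0

Answer: 1 1 0 0
0 0 1 1
1 1 0 0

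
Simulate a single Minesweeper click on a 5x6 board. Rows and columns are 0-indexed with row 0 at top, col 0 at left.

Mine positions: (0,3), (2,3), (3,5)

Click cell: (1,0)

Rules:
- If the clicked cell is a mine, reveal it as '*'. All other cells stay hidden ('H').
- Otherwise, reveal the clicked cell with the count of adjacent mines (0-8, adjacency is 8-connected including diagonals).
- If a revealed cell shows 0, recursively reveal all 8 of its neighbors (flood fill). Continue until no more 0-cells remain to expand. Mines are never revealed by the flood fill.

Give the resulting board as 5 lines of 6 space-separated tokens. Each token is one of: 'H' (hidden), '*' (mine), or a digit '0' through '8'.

0 0 1 H H H
0 0 2 H H H
0 0 1 H H H
0 0 1 1 2 H
0 0 0 0 1 H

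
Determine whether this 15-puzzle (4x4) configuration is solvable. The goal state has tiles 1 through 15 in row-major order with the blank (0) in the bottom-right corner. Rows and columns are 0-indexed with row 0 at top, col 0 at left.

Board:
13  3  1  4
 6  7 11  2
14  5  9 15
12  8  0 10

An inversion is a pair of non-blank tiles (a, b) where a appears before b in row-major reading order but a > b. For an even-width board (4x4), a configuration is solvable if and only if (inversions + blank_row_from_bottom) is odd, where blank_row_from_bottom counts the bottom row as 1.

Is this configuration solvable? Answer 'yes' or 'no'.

Answer: no

Derivation:
Inversions: 35
Blank is in row 3 (0-indexed from top), which is row 1 counting from the bottom (bottom = 1).
35 + 1 = 36, which is even, so the puzzle is not solvable.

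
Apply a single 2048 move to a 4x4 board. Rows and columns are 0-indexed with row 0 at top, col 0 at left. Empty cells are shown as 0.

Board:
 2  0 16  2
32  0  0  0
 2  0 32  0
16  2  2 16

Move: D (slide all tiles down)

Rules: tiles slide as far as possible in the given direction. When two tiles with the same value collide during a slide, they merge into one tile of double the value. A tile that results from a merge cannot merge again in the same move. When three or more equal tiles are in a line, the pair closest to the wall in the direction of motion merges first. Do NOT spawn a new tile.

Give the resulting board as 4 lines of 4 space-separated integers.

Answer:  2  0  0  0
32  0 16  0
 2  0 32  2
16  2  2 16

Derivation:
Slide down:
col 0: [2, 32, 2, 16] -> [2, 32, 2, 16]
col 1: [0, 0, 0, 2] -> [0, 0, 0, 2]
col 2: [16, 0, 32, 2] -> [0, 16, 32, 2]
col 3: [2, 0, 0, 16] -> [0, 0, 2, 16]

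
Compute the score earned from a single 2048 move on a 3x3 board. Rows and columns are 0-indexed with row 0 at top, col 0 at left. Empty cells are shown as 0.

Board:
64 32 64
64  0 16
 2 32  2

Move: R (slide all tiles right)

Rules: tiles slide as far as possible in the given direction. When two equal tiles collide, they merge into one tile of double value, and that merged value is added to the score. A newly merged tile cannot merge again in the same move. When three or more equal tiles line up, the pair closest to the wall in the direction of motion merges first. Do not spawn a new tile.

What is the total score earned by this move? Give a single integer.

Answer: 0

Derivation:
Slide right:
row 0: [64, 32, 64] -> [64, 32, 64]  score +0 (running 0)
row 1: [64, 0, 16] -> [0, 64, 16]  score +0 (running 0)
row 2: [2, 32, 2] -> [2, 32, 2]  score +0 (running 0)
Board after move:
64 32 64
 0 64 16
 2 32  2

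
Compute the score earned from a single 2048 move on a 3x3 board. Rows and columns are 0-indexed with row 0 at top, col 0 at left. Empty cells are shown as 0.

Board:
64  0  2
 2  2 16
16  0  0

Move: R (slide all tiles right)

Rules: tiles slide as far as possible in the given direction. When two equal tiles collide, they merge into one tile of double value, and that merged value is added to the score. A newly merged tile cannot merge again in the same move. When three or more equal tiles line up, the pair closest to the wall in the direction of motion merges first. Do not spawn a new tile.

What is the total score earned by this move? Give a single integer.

Answer: 4

Derivation:
Slide right:
row 0: [64, 0, 2] -> [0, 64, 2]  score +0 (running 0)
row 1: [2, 2, 16] -> [0, 4, 16]  score +4 (running 4)
row 2: [16, 0, 0] -> [0, 0, 16]  score +0 (running 4)
Board after move:
 0 64  2
 0  4 16
 0  0 16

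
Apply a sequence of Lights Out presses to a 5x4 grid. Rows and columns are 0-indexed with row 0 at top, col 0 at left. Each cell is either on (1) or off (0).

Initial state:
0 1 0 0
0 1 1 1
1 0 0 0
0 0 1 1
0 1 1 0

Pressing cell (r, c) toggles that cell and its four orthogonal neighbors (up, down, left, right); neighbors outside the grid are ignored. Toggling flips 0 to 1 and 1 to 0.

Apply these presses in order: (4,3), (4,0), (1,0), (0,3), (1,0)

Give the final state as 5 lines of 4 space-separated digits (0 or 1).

Answer: 0 1 1 1
0 1 1 0
1 0 0 0
1 0 1 0
1 0 0 1

Derivation:
After press 1 at (4,3):
0 1 0 0
0 1 1 1
1 0 0 0
0 0 1 0
0 1 0 1

After press 2 at (4,0):
0 1 0 0
0 1 1 1
1 0 0 0
1 0 1 0
1 0 0 1

After press 3 at (1,0):
1 1 0 0
1 0 1 1
0 0 0 0
1 0 1 0
1 0 0 1

After press 4 at (0,3):
1 1 1 1
1 0 1 0
0 0 0 0
1 0 1 0
1 0 0 1

After press 5 at (1,0):
0 1 1 1
0 1 1 0
1 0 0 0
1 0 1 0
1 0 0 1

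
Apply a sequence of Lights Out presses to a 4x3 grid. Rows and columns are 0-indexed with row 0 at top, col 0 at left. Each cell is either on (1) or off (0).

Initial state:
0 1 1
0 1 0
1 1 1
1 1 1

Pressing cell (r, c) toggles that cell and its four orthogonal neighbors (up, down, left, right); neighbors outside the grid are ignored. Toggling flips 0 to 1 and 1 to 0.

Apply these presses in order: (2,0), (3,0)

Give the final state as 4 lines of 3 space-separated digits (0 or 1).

After press 1 at (2,0):
0 1 1
1 1 0
0 0 1
0 1 1

After press 2 at (3,0):
0 1 1
1 1 0
1 0 1
1 0 1

Answer: 0 1 1
1 1 0
1 0 1
1 0 1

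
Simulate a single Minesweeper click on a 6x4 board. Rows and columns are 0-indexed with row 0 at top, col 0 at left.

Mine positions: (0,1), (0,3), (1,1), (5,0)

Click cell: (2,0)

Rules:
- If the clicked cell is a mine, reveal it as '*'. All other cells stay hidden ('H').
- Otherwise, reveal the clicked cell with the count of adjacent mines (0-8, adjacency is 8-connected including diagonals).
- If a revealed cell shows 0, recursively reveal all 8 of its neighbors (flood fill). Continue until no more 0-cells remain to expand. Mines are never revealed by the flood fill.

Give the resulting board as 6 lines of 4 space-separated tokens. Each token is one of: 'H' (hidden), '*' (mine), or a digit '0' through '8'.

H H H H
H H H H
1 H H H
H H H H
H H H H
H H H H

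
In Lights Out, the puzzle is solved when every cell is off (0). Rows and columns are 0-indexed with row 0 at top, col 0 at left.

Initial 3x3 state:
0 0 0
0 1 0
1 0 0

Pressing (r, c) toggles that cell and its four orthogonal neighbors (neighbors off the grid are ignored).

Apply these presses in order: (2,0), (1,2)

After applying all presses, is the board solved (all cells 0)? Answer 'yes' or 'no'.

Answer: no

Derivation:
After press 1 at (2,0):
0 0 0
1 1 0
0 1 0

After press 2 at (1,2):
0 0 1
1 0 1
0 1 1

Lights still on: 5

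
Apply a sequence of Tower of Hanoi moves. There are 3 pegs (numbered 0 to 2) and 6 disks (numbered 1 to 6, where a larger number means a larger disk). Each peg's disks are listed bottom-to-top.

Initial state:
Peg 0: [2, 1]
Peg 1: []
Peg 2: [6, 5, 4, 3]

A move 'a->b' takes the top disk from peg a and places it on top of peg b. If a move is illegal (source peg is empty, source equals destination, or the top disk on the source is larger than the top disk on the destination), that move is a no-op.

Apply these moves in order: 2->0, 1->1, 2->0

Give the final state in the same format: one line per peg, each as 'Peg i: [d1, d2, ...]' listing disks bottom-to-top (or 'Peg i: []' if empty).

After move 1 (2->0):
Peg 0: [2, 1]
Peg 1: []
Peg 2: [6, 5, 4, 3]

After move 2 (1->1):
Peg 0: [2, 1]
Peg 1: []
Peg 2: [6, 5, 4, 3]

After move 3 (2->0):
Peg 0: [2, 1]
Peg 1: []
Peg 2: [6, 5, 4, 3]

Answer: Peg 0: [2, 1]
Peg 1: []
Peg 2: [6, 5, 4, 3]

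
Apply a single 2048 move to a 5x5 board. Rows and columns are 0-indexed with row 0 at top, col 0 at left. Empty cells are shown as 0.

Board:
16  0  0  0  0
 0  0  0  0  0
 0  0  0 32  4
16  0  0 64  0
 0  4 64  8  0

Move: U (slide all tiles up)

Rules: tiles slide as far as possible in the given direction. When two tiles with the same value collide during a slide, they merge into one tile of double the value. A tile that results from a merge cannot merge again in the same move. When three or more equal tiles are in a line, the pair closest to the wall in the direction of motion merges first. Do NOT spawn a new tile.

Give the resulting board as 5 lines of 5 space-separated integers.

Answer: 32  4 64 32  4
 0  0  0 64  0
 0  0  0  8  0
 0  0  0  0  0
 0  0  0  0  0

Derivation:
Slide up:
col 0: [16, 0, 0, 16, 0] -> [32, 0, 0, 0, 0]
col 1: [0, 0, 0, 0, 4] -> [4, 0, 0, 0, 0]
col 2: [0, 0, 0, 0, 64] -> [64, 0, 0, 0, 0]
col 3: [0, 0, 32, 64, 8] -> [32, 64, 8, 0, 0]
col 4: [0, 0, 4, 0, 0] -> [4, 0, 0, 0, 0]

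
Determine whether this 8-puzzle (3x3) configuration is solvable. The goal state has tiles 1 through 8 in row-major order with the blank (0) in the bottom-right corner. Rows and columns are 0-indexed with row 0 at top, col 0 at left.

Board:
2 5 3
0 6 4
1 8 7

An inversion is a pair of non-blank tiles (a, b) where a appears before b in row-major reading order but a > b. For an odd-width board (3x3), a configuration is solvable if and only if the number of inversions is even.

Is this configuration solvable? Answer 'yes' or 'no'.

Inversions (pairs i<j in row-major order where tile[i] > tile[j] > 0): 9
9 is odd, so the puzzle is not solvable.

Answer: no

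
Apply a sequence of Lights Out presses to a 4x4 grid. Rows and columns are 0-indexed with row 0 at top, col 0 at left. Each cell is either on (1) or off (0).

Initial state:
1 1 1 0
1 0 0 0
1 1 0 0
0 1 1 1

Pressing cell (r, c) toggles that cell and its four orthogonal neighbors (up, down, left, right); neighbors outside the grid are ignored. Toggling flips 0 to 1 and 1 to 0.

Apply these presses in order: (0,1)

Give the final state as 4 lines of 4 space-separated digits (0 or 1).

After press 1 at (0,1):
0 0 0 0
1 1 0 0
1 1 0 0
0 1 1 1

Answer: 0 0 0 0
1 1 0 0
1 1 0 0
0 1 1 1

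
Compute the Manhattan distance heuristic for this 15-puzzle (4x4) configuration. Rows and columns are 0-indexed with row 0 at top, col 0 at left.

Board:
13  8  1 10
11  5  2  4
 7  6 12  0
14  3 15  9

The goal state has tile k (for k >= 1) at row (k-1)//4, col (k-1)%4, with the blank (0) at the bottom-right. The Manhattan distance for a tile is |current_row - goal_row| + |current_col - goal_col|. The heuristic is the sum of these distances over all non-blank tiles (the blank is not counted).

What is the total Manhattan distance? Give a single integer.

Answer: 33

Derivation:
Tile 13: at (0,0), goal (3,0), distance |0-3|+|0-0| = 3
Tile 8: at (0,1), goal (1,3), distance |0-1|+|1-3| = 3
Tile 1: at (0,2), goal (0,0), distance |0-0|+|2-0| = 2
Tile 10: at (0,3), goal (2,1), distance |0-2|+|3-1| = 4
Tile 11: at (1,0), goal (2,2), distance |1-2|+|0-2| = 3
Tile 5: at (1,1), goal (1,0), distance |1-1|+|1-0| = 1
Tile 2: at (1,2), goal (0,1), distance |1-0|+|2-1| = 2
Tile 4: at (1,3), goal (0,3), distance |1-0|+|3-3| = 1
Tile 7: at (2,0), goal (1,2), distance |2-1|+|0-2| = 3
Tile 6: at (2,1), goal (1,1), distance |2-1|+|1-1| = 1
Tile 12: at (2,2), goal (2,3), distance |2-2|+|2-3| = 1
Tile 14: at (3,0), goal (3,1), distance |3-3|+|0-1| = 1
Tile 3: at (3,1), goal (0,2), distance |3-0|+|1-2| = 4
Tile 15: at (3,2), goal (3,2), distance |3-3|+|2-2| = 0
Tile 9: at (3,3), goal (2,0), distance |3-2|+|3-0| = 4
Sum: 3 + 3 + 2 + 4 + 3 + 1 + 2 + 1 + 3 + 1 + 1 + 1 + 4 + 0 + 4 = 33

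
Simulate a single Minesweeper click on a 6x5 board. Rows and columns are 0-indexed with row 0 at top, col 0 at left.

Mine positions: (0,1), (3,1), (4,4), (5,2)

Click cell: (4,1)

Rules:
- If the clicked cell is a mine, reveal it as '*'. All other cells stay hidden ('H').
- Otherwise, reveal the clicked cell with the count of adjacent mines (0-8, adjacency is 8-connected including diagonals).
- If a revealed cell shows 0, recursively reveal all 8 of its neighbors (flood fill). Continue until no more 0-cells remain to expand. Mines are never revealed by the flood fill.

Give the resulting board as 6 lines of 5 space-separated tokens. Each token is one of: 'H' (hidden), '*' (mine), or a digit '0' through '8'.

H H H H H
H H H H H
H H H H H
H H H H H
H 2 H H H
H H H H H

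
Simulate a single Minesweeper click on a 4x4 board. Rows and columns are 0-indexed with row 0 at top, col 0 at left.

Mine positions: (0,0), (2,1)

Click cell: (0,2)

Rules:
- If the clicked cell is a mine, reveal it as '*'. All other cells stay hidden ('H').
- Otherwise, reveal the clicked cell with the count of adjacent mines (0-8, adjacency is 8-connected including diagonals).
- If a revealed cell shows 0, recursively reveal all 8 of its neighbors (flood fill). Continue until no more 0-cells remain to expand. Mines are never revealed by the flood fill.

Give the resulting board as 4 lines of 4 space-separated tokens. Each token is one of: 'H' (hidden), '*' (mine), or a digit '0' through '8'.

H 1 0 0
H 2 1 0
H H 1 0
H H 1 0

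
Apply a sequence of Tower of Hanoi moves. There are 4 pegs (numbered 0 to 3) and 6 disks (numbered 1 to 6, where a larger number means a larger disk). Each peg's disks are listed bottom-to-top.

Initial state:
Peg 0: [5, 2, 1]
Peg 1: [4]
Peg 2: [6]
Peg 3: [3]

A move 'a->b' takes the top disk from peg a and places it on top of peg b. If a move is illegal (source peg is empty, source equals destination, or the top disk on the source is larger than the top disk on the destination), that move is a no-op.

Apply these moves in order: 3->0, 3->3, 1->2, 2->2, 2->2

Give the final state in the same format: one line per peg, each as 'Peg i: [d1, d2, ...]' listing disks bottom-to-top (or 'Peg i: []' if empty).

After move 1 (3->0):
Peg 0: [5, 2, 1]
Peg 1: [4]
Peg 2: [6]
Peg 3: [3]

After move 2 (3->3):
Peg 0: [5, 2, 1]
Peg 1: [4]
Peg 2: [6]
Peg 3: [3]

After move 3 (1->2):
Peg 0: [5, 2, 1]
Peg 1: []
Peg 2: [6, 4]
Peg 3: [3]

After move 4 (2->2):
Peg 0: [5, 2, 1]
Peg 1: []
Peg 2: [6, 4]
Peg 3: [3]

After move 5 (2->2):
Peg 0: [5, 2, 1]
Peg 1: []
Peg 2: [6, 4]
Peg 3: [3]

Answer: Peg 0: [5, 2, 1]
Peg 1: []
Peg 2: [6, 4]
Peg 3: [3]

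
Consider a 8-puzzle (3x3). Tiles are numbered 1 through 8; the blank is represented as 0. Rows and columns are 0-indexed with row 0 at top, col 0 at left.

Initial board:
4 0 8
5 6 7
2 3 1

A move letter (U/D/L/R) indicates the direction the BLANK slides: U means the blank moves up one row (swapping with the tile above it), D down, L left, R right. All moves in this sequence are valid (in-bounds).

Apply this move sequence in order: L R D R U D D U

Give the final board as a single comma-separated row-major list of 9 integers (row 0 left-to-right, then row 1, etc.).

Answer: 4, 6, 8, 5, 7, 0, 2, 3, 1

Derivation:
After move 1 (L):
0 4 8
5 6 7
2 3 1

After move 2 (R):
4 0 8
5 6 7
2 3 1

After move 3 (D):
4 6 8
5 0 7
2 3 1

After move 4 (R):
4 6 8
5 7 0
2 3 1

After move 5 (U):
4 6 0
5 7 8
2 3 1

After move 6 (D):
4 6 8
5 7 0
2 3 1

After move 7 (D):
4 6 8
5 7 1
2 3 0

After move 8 (U):
4 6 8
5 7 0
2 3 1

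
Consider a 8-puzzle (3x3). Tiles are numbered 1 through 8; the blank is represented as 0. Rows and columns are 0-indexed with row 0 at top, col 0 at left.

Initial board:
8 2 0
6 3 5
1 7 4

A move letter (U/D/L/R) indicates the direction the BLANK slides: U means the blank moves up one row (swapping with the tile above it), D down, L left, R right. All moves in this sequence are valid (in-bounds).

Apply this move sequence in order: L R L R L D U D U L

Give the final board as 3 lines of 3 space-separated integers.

Answer: 0 8 2
6 3 5
1 7 4

Derivation:
After move 1 (L):
8 0 2
6 3 5
1 7 4

After move 2 (R):
8 2 0
6 3 5
1 7 4

After move 3 (L):
8 0 2
6 3 5
1 7 4

After move 4 (R):
8 2 0
6 3 5
1 7 4

After move 5 (L):
8 0 2
6 3 5
1 7 4

After move 6 (D):
8 3 2
6 0 5
1 7 4

After move 7 (U):
8 0 2
6 3 5
1 7 4

After move 8 (D):
8 3 2
6 0 5
1 7 4

After move 9 (U):
8 0 2
6 3 5
1 7 4

After move 10 (L):
0 8 2
6 3 5
1 7 4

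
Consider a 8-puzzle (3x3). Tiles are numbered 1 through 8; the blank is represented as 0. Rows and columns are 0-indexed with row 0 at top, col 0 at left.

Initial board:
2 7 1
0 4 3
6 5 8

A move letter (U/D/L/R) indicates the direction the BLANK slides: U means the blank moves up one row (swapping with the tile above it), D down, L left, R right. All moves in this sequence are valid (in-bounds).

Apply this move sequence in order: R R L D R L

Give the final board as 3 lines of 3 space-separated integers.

After move 1 (R):
2 7 1
4 0 3
6 5 8

After move 2 (R):
2 7 1
4 3 0
6 5 8

After move 3 (L):
2 7 1
4 0 3
6 5 8

After move 4 (D):
2 7 1
4 5 3
6 0 8

After move 5 (R):
2 7 1
4 5 3
6 8 0

After move 6 (L):
2 7 1
4 5 3
6 0 8

Answer: 2 7 1
4 5 3
6 0 8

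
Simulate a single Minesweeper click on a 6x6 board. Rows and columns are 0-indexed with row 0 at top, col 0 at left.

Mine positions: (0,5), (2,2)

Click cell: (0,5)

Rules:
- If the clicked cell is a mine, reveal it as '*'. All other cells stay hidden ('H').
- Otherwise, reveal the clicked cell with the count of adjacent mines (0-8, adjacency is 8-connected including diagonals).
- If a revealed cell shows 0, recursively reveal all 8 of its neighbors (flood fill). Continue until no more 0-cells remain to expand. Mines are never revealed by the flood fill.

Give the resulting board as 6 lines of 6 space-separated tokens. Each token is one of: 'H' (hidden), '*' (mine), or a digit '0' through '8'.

H H H H H *
H H H H H H
H H H H H H
H H H H H H
H H H H H H
H H H H H H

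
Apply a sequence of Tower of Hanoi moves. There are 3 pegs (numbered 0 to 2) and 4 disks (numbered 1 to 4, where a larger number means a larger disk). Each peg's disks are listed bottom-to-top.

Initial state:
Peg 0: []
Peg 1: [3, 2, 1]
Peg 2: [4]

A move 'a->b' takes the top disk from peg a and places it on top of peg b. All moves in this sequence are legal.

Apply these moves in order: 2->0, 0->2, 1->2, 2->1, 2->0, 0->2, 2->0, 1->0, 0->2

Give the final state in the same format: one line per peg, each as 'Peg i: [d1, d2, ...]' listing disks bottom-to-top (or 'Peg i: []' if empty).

Answer: Peg 0: [4]
Peg 1: [3, 2]
Peg 2: [1]

Derivation:
After move 1 (2->0):
Peg 0: [4]
Peg 1: [3, 2, 1]
Peg 2: []

After move 2 (0->2):
Peg 0: []
Peg 1: [3, 2, 1]
Peg 2: [4]

After move 3 (1->2):
Peg 0: []
Peg 1: [3, 2]
Peg 2: [4, 1]

After move 4 (2->1):
Peg 0: []
Peg 1: [3, 2, 1]
Peg 2: [4]

After move 5 (2->0):
Peg 0: [4]
Peg 1: [3, 2, 1]
Peg 2: []

After move 6 (0->2):
Peg 0: []
Peg 1: [3, 2, 1]
Peg 2: [4]

After move 7 (2->0):
Peg 0: [4]
Peg 1: [3, 2, 1]
Peg 2: []

After move 8 (1->0):
Peg 0: [4, 1]
Peg 1: [3, 2]
Peg 2: []

After move 9 (0->2):
Peg 0: [4]
Peg 1: [3, 2]
Peg 2: [1]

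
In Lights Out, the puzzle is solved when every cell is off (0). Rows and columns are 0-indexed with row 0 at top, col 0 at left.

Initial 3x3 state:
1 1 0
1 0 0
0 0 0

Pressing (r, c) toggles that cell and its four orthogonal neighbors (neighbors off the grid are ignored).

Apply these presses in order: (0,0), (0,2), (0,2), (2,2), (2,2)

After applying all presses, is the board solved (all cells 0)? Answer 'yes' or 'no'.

After press 1 at (0,0):
0 0 0
0 0 0
0 0 0

After press 2 at (0,2):
0 1 1
0 0 1
0 0 0

After press 3 at (0,2):
0 0 0
0 0 0
0 0 0

After press 4 at (2,2):
0 0 0
0 0 1
0 1 1

After press 5 at (2,2):
0 0 0
0 0 0
0 0 0

Lights still on: 0

Answer: yes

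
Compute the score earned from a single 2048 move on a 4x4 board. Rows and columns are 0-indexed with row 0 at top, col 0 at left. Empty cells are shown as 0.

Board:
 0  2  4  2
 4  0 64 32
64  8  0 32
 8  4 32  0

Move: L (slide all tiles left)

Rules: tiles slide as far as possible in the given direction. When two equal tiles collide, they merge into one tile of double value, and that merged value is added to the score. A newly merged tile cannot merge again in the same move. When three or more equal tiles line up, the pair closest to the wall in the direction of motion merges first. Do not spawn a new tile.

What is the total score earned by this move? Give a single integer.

Answer: 0

Derivation:
Slide left:
row 0: [0, 2, 4, 2] -> [2, 4, 2, 0]  score +0 (running 0)
row 1: [4, 0, 64, 32] -> [4, 64, 32, 0]  score +0 (running 0)
row 2: [64, 8, 0, 32] -> [64, 8, 32, 0]  score +0 (running 0)
row 3: [8, 4, 32, 0] -> [8, 4, 32, 0]  score +0 (running 0)
Board after move:
 2  4  2  0
 4 64 32  0
64  8 32  0
 8  4 32  0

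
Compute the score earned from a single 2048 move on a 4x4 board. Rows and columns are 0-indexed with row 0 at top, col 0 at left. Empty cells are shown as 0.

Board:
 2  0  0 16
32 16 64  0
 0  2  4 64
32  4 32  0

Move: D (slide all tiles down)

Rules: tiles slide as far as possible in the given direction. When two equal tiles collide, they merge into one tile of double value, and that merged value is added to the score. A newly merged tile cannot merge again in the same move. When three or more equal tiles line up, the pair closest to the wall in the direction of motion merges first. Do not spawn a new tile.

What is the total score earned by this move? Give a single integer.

Answer: 64

Derivation:
Slide down:
col 0: [2, 32, 0, 32] -> [0, 0, 2, 64]  score +64 (running 64)
col 1: [0, 16, 2, 4] -> [0, 16, 2, 4]  score +0 (running 64)
col 2: [0, 64, 4, 32] -> [0, 64, 4, 32]  score +0 (running 64)
col 3: [16, 0, 64, 0] -> [0, 0, 16, 64]  score +0 (running 64)
Board after move:
 0  0  0  0
 0 16 64  0
 2  2  4 16
64  4 32 64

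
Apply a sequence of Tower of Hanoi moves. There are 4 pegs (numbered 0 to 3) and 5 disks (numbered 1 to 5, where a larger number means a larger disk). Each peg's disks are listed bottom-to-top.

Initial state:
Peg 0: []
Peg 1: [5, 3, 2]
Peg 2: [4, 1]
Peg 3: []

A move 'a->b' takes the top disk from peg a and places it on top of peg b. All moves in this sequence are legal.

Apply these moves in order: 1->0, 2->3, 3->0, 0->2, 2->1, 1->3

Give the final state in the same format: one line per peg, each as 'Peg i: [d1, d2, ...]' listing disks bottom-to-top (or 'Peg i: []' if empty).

Answer: Peg 0: [2]
Peg 1: [5, 3]
Peg 2: [4]
Peg 3: [1]

Derivation:
After move 1 (1->0):
Peg 0: [2]
Peg 1: [5, 3]
Peg 2: [4, 1]
Peg 3: []

After move 2 (2->3):
Peg 0: [2]
Peg 1: [5, 3]
Peg 2: [4]
Peg 3: [1]

After move 3 (3->0):
Peg 0: [2, 1]
Peg 1: [5, 3]
Peg 2: [4]
Peg 3: []

After move 4 (0->2):
Peg 0: [2]
Peg 1: [5, 3]
Peg 2: [4, 1]
Peg 3: []

After move 5 (2->1):
Peg 0: [2]
Peg 1: [5, 3, 1]
Peg 2: [4]
Peg 3: []

After move 6 (1->3):
Peg 0: [2]
Peg 1: [5, 3]
Peg 2: [4]
Peg 3: [1]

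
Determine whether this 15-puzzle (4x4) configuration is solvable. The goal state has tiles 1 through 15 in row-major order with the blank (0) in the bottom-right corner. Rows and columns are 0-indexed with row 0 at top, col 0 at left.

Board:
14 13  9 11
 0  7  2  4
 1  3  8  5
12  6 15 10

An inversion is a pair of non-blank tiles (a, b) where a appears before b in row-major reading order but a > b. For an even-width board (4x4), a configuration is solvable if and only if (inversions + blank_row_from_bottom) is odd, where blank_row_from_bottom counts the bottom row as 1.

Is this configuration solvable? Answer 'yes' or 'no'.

Inversions: 56
Blank is in row 1 (0-indexed from top), which is row 3 counting from the bottom (bottom = 1).
56 + 3 = 59, which is odd, so the puzzle is solvable.

Answer: yes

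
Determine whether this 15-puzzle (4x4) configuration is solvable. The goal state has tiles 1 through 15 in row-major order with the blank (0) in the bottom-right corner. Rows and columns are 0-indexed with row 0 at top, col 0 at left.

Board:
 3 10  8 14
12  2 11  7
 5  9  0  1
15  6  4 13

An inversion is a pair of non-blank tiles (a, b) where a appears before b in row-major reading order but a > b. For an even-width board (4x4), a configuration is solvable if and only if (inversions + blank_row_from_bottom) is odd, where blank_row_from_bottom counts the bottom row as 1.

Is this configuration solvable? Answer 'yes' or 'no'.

Inversions: 54
Blank is in row 2 (0-indexed from top), which is row 2 counting from the bottom (bottom = 1).
54 + 2 = 56, which is even, so the puzzle is not solvable.

Answer: no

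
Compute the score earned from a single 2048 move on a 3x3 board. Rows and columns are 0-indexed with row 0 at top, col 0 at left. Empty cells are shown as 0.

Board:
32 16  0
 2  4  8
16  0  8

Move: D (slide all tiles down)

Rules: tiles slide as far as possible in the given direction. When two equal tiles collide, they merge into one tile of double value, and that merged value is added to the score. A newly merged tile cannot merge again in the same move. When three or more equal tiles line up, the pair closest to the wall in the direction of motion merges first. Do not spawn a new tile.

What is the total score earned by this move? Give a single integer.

Slide down:
col 0: [32, 2, 16] -> [32, 2, 16]  score +0 (running 0)
col 1: [16, 4, 0] -> [0, 16, 4]  score +0 (running 0)
col 2: [0, 8, 8] -> [0, 0, 16]  score +16 (running 16)
Board after move:
32  0  0
 2 16  0
16  4 16

Answer: 16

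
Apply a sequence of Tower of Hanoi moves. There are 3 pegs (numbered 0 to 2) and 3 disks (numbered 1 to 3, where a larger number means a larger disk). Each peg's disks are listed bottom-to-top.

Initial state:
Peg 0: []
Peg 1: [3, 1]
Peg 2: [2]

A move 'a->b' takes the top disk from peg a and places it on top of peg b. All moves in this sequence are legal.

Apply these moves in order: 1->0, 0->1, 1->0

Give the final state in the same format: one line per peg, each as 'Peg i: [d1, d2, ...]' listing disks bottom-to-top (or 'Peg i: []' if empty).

Answer: Peg 0: [1]
Peg 1: [3]
Peg 2: [2]

Derivation:
After move 1 (1->0):
Peg 0: [1]
Peg 1: [3]
Peg 2: [2]

After move 2 (0->1):
Peg 0: []
Peg 1: [3, 1]
Peg 2: [2]

After move 3 (1->0):
Peg 0: [1]
Peg 1: [3]
Peg 2: [2]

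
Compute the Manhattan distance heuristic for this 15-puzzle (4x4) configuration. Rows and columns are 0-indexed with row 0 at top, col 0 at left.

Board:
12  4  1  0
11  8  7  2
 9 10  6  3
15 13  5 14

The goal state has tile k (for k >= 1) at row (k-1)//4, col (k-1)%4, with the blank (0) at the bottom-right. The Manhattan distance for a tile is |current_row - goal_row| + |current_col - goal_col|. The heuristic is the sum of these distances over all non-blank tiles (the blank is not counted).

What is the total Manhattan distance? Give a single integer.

Tile 12: (0,0)->(2,3) = 5
Tile 4: (0,1)->(0,3) = 2
Tile 1: (0,2)->(0,0) = 2
Tile 11: (1,0)->(2,2) = 3
Tile 8: (1,1)->(1,3) = 2
Tile 7: (1,2)->(1,2) = 0
Tile 2: (1,3)->(0,1) = 3
Tile 9: (2,0)->(2,0) = 0
Tile 10: (2,1)->(2,1) = 0
Tile 6: (2,2)->(1,1) = 2
Tile 3: (2,3)->(0,2) = 3
Tile 15: (3,0)->(3,2) = 2
Tile 13: (3,1)->(3,0) = 1
Tile 5: (3,2)->(1,0) = 4
Tile 14: (3,3)->(3,1) = 2
Sum: 5 + 2 + 2 + 3 + 2 + 0 + 3 + 0 + 0 + 2 + 3 + 2 + 1 + 4 + 2 = 31

Answer: 31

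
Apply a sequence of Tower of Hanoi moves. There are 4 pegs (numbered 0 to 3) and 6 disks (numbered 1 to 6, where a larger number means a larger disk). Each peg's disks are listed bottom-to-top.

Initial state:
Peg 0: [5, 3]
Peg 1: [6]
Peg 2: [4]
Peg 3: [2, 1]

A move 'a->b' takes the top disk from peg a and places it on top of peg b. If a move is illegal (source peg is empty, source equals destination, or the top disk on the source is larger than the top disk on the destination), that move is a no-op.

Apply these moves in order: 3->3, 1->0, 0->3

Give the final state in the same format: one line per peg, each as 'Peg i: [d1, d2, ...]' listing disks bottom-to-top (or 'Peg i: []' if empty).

Answer: Peg 0: [5, 3]
Peg 1: [6]
Peg 2: [4]
Peg 3: [2, 1]

Derivation:
After move 1 (3->3):
Peg 0: [5, 3]
Peg 1: [6]
Peg 2: [4]
Peg 3: [2, 1]

After move 2 (1->0):
Peg 0: [5, 3]
Peg 1: [6]
Peg 2: [4]
Peg 3: [2, 1]

After move 3 (0->3):
Peg 0: [5, 3]
Peg 1: [6]
Peg 2: [4]
Peg 3: [2, 1]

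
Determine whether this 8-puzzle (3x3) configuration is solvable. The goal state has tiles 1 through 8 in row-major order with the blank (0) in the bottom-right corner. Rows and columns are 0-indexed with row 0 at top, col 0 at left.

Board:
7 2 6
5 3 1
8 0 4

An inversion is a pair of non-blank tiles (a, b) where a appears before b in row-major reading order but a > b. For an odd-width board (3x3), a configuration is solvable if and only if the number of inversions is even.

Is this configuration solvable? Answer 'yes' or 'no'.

Inversions (pairs i<j in row-major order where tile[i] > tile[j] > 0): 16
16 is even, so the puzzle is solvable.

Answer: yes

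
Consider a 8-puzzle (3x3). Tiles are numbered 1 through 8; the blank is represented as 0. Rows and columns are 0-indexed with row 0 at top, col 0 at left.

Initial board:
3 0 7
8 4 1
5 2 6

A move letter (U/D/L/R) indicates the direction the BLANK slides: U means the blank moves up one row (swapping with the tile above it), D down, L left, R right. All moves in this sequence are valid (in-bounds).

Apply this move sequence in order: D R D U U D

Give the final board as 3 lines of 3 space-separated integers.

Answer: 3 4 7
8 1 0
5 2 6

Derivation:
After move 1 (D):
3 4 7
8 0 1
5 2 6

After move 2 (R):
3 4 7
8 1 0
5 2 6

After move 3 (D):
3 4 7
8 1 6
5 2 0

After move 4 (U):
3 4 7
8 1 0
5 2 6

After move 5 (U):
3 4 0
8 1 7
5 2 6

After move 6 (D):
3 4 7
8 1 0
5 2 6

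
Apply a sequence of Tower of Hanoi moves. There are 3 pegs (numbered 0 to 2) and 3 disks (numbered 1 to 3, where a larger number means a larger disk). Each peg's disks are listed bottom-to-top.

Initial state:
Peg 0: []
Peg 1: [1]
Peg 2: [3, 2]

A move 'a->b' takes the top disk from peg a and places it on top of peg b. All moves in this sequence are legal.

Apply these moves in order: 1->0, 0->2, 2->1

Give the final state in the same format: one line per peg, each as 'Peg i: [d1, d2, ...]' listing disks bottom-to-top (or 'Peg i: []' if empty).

After move 1 (1->0):
Peg 0: [1]
Peg 1: []
Peg 2: [3, 2]

After move 2 (0->2):
Peg 0: []
Peg 1: []
Peg 2: [3, 2, 1]

After move 3 (2->1):
Peg 0: []
Peg 1: [1]
Peg 2: [3, 2]

Answer: Peg 0: []
Peg 1: [1]
Peg 2: [3, 2]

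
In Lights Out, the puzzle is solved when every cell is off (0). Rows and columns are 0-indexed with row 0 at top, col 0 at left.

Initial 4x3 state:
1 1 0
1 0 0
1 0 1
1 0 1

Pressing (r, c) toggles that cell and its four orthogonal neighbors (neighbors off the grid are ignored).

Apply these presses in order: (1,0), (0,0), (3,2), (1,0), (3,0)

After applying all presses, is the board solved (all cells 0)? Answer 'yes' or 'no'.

Answer: yes

Derivation:
After press 1 at (1,0):
0 1 0
0 1 0
0 0 1
1 0 1

After press 2 at (0,0):
1 0 0
1 1 0
0 0 1
1 0 1

After press 3 at (3,2):
1 0 0
1 1 0
0 0 0
1 1 0

After press 4 at (1,0):
0 0 0
0 0 0
1 0 0
1 1 0

After press 5 at (3,0):
0 0 0
0 0 0
0 0 0
0 0 0

Lights still on: 0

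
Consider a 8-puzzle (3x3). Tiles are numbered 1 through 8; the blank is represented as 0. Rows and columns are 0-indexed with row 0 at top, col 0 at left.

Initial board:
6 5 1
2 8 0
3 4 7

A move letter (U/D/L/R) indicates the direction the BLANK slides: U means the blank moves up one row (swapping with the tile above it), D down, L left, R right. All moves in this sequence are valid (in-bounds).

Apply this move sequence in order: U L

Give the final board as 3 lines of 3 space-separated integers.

Answer: 6 0 5
2 8 1
3 4 7

Derivation:
After move 1 (U):
6 5 0
2 8 1
3 4 7

After move 2 (L):
6 0 5
2 8 1
3 4 7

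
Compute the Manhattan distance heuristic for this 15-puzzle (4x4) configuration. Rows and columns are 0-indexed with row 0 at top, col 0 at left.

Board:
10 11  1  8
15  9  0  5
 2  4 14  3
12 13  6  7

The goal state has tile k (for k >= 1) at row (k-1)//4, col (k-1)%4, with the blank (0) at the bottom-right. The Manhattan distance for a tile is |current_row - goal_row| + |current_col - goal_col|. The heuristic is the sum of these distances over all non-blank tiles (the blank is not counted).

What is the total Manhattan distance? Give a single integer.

Answer: 41

Derivation:
Tile 10: at (0,0), goal (2,1), distance |0-2|+|0-1| = 3
Tile 11: at (0,1), goal (2,2), distance |0-2|+|1-2| = 3
Tile 1: at (0,2), goal (0,0), distance |0-0|+|2-0| = 2
Tile 8: at (0,3), goal (1,3), distance |0-1|+|3-3| = 1
Tile 15: at (1,0), goal (3,2), distance |1-3|+|0-2| = 4
Tile 9: at (1,1), goal (2,0), distance |1-2|+|1-0| = 2
Tile 5: at (1,3), goal (1,0), distance |1-1|+|3-0| = 3
Tile 2: at (2,0), goal (0,1), distance |2-0|+|0-1| = 3
Tile 4: at (2,1), goal (0,3), distance |2-0|+|1-3| = 4
Tile 14: at (2,2), goal (3,1), distance |2-3|+|2-1| = 2
Tile 3: at (2,3), goal (0,2), distance |2-0|+|3-2| = 3
Tile 12: at (3,0), goal (2,3), distance |3-2|+|0-3| = 4
Tile 13: at (3,1), goal (3,0), distance |3-3|+|1-0| = 1
Tile 6: at (3,2), goal (1,1), distance |3-1|+|2-1| = 3
Tile 7: at (3,3), goal (1,2), distance |3-1|+|3-2| = 3
Sum: 3 + 3 + 2 + 1 + 4 + 2 + 3 + 3 + 4 + 2 + 3 + 4 + 1 + 3 + 3 = 41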